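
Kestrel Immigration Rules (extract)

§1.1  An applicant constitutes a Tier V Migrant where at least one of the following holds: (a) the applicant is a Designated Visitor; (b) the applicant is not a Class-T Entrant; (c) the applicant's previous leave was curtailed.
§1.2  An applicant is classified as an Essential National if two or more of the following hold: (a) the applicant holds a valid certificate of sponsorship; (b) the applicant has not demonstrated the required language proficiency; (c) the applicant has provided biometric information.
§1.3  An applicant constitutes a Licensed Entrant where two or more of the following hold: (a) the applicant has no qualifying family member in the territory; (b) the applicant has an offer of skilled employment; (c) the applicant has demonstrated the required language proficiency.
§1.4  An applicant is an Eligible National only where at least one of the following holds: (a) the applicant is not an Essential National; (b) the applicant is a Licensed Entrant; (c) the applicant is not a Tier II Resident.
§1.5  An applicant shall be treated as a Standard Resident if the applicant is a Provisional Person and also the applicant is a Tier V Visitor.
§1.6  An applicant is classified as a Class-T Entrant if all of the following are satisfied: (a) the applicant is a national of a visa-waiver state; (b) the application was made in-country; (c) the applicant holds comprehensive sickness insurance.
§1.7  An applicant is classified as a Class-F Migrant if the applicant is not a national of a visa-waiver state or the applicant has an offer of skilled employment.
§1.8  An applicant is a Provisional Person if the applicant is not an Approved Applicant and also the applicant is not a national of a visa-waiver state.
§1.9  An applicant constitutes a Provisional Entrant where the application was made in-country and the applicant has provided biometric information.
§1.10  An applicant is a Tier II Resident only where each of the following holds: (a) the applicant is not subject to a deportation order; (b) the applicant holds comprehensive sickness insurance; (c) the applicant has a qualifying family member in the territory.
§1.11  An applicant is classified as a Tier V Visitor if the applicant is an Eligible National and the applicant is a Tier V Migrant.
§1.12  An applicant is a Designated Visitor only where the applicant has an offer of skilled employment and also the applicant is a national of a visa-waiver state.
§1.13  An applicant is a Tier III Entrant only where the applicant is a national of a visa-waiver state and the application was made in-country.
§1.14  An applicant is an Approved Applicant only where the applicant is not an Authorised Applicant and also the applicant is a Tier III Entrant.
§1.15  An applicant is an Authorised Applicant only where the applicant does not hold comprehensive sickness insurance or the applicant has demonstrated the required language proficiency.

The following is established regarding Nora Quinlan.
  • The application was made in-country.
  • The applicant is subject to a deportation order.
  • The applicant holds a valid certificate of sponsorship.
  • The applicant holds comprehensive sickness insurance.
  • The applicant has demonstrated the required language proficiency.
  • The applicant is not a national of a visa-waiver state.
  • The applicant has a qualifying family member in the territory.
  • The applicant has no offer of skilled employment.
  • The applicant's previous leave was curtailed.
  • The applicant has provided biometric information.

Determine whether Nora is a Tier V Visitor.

Yes

§1.2 — Essential National: the applicant holds a valid certificate of sponsorship? yes; the applicant has not demonstrated the required language proficiency? no; the applicant has provided biometric information? yes — 2 of 3 hold (need ≥2) → satisfied.
§1.3 — Licensed Entrant: the applicant has no qualifying family member in the territory? no; the applicant has an offer of skilled employment? no; the applicant has demonstrated the required language proficiency? yes — 1 of 3 hold (need ≥2) → not satisfied.
§1.10 — Tier II Resident: [the applicant is not subject to a deportation order? no] AND [the applicant holds comprehensive sickness insurance? yes] AND [the applicant has a qualifying family member in the territory? yes] → not satisfied.
§1.4 — Eligible National: [not an Essential National (§1.2)? no] OR [Licensed Entrant (§1.3)? no] OR [not a Tier II Resident (§1.10)? yes] → satisfied.
§1.12 — Designated Visitor: [the applicant has an offer of skilled employment? no] AND [the applicant is a national of a visa-waiver state? no] → not satisfied.
§1.6 — Class-T Entrant: [the applicant is a national of a visa-waiver state? no] AND [the application was made in-country? yes] AND [the applicant holds comprehensive sickness insurance? yes] → not satisfied.
§1.1 — Tier V Migrant: [Designated Visitor (§1.12)? no] OR [not a Class-T Entrant (§1.6)? yes] OR [the applicant's previous leave was curtailed? yes] → satisfied.
§1.11 — Tier V Visitor: [Eligible National (§1.4)? yes] AND [Tier V Migrant (§1.1)? yes] → satisfied.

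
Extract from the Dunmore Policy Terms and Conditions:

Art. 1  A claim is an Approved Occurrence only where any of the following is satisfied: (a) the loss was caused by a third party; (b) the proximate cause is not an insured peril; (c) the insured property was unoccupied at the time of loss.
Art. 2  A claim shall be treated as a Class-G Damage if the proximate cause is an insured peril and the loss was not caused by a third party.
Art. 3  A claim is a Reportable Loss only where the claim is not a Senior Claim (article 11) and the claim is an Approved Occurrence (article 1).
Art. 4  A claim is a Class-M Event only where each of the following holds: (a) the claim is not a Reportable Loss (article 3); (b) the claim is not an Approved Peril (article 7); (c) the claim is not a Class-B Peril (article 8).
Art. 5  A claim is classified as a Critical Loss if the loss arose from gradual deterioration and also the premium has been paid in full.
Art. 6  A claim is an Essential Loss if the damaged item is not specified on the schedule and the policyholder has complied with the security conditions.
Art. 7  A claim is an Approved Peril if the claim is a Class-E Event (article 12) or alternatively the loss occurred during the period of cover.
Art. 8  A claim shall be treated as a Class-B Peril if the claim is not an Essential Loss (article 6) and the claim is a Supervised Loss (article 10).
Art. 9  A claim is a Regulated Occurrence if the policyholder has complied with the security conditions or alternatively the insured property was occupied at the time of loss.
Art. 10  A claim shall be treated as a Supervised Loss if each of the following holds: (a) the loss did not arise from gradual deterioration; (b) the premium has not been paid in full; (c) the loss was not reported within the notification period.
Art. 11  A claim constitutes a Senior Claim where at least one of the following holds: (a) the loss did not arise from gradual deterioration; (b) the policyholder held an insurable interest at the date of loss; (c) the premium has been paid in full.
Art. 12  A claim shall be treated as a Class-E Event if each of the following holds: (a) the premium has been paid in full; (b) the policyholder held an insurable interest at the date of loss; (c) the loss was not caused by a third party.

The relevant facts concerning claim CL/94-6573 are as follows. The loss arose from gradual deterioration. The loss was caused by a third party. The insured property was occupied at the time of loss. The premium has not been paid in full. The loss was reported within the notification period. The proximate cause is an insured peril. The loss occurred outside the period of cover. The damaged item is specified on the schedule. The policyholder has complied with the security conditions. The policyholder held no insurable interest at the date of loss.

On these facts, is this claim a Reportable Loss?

article 11 — Senior Claim: [the loss did not arise from gradual deterioration? no] OR [the policyholder held an insurable interest at the date of loss? no] OR [the premium has been paid in full? no] → not satisfied.
article 1 — Approved Occurrence: [the loss was caused by a third party? yes] OR [the proximate cause is not an insured peril? no] OR [the insured property was unoccupied at the time of loss? no] → satisfied.
article 3 — Reportable Loss: [not a Senior Claim (article 11)? yes] AND [Approved Occurrence (article 1)? yes] → satisfied.

Yes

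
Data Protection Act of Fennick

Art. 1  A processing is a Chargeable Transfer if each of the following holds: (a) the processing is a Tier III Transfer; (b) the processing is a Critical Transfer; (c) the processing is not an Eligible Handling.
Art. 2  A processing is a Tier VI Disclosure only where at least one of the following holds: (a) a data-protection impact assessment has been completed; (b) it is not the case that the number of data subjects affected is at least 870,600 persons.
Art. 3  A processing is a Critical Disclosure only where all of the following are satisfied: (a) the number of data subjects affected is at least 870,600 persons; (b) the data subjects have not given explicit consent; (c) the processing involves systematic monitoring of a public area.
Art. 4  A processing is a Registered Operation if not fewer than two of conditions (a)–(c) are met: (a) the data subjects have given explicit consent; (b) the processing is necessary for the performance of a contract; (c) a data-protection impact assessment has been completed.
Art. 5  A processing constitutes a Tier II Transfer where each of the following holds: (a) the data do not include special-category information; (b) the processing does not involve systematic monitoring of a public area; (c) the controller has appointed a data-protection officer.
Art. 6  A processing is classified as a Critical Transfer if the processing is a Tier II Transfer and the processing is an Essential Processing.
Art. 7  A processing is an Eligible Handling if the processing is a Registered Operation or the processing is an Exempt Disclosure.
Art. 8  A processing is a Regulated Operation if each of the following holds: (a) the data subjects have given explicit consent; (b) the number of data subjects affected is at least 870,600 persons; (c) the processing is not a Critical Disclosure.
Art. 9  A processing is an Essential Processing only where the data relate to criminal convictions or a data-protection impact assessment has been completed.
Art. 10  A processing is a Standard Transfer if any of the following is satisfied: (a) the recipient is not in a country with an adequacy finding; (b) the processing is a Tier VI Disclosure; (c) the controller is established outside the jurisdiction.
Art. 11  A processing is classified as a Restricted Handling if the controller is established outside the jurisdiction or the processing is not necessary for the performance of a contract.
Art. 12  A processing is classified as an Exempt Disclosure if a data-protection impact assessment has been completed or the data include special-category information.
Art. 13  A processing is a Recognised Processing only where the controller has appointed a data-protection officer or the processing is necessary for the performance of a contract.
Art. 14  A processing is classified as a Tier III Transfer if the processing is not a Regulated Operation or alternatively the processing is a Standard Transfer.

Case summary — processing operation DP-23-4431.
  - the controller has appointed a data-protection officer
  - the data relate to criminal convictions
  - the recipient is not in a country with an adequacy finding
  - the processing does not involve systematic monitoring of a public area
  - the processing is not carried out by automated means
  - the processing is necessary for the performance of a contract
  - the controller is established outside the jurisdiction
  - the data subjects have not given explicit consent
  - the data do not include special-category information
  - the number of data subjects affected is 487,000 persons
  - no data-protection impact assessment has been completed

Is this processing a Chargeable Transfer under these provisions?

article 3 — Critical Disclosure: [number of data subjects affected: 487,000 persons ≥ 870,600 persons? no] AND [the data subjects have not given explicit consent? yes] AND [the processing involves systematic monitoring of a public area? no] → not satisfied.
article 8 — Regulated Operation: [the data subjects have given explicit consent? no] AND [number of data subjects affected: 487,000 persons ≥ 870,600 persons? no] AND [not a Critical Disclosure (article 3)? yes] → not satisfied.
article 2 — Tier VI Disclosure: [a data-protection impact assessment has been completed? no] OR [number of data subjects affected: 487,000 persons ≥ 870,600 persons? no, so negated condition yes] → satisfied.
article 10 — Standard Transfer: [the recipient is not in a country with an adequacy finding? yes] OR [Tier VI Disclosure (article 2)? yes] OR [the controller is established outside the jurisdiction? yes] → satisfied.
article 14 — Tier III Transfer: [not a Regulated Operation (article 8)? yes] OR [Standard Transfer (article 10)? yes] → satisfied.
article 5 — Tier II Transfer: [the data do not include special-category information? yes] AND [the processing does not involve systematic monitoring of a public area? yes] AND [the controller has appointed a data-protection officer? yes] → satisfied.
article 9 — Essential Processing: [the data relate to criminal convictions? yes] OR [a data-protection impact assessment has been completed? no] → satisfied.
article 6 — Critical Transfer: [Tier II Transfer (article 5)? yes] AND [Essential Processing (article 9)? yes] → satisfied.
article 4 — Registered Operation: the data subjects have given explicit consent? no; the processing is necessary for the performance of a contract? yes; a data-protection impact assessment has been completed? no — 1 of 3 hold (need ≥2) → not satisfied.
article 12 — Exempt Disclosure: [a data-protection impact assessment has been completed? no] OR [the data include special-category information? no] → not satisfied.
article 7 — Eligible Handling: [Registered Operation (article 4)? no] OR [Exempt Disclosure (article 12)? no] → not satisfied.
article 1 — Chargeable Transfer: [Tier III Transfer (article 14)? yes] AND [Critical Transfer (article 6)? yes] AND [not an Eligible Handling (article 7)? yes] → satisfied.

Yes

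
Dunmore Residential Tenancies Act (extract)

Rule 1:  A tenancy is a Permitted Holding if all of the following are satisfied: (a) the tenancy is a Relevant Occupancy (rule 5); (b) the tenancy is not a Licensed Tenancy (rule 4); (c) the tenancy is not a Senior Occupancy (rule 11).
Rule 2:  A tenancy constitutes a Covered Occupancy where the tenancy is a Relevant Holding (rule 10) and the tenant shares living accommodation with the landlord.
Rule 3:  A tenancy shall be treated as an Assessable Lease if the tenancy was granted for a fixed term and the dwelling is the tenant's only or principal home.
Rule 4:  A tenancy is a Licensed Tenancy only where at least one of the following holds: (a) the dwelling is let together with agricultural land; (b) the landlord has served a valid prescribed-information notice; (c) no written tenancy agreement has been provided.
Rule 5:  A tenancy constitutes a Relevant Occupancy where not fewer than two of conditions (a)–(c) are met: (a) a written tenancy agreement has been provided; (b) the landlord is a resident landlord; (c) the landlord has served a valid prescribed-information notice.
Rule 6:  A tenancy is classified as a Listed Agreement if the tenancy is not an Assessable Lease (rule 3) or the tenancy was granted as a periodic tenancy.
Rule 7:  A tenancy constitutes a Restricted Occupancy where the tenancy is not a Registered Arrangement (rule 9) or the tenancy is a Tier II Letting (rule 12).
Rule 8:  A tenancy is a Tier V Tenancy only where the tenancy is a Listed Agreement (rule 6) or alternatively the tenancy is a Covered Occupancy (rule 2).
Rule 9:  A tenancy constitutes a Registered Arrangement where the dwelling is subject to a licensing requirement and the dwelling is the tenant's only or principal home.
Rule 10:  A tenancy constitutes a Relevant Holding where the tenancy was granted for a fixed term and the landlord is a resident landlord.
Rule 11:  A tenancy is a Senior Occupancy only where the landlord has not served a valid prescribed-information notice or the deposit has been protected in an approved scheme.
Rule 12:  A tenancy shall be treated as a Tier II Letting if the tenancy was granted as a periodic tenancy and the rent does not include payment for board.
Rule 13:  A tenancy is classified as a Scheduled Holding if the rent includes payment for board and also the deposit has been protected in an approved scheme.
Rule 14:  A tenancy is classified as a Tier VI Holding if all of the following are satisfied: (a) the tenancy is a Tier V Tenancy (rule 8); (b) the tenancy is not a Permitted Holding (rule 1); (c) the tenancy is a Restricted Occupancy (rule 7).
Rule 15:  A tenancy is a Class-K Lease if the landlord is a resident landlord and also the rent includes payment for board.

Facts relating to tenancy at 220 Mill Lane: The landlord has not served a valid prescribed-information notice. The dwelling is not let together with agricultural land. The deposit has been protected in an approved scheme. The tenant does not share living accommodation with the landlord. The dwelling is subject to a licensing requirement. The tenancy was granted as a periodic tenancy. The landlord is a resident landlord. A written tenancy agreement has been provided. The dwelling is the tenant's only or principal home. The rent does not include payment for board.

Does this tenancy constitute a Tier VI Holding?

Yes

rule 3 — Assessable Lease: [the tenancy was granted for a fixed term? no] AND [the dwelling is the tenant's only or principal home? yes] → not satisfied.
rule 6 — Listed Agreement: [not an Assessable Lease (rule 3)? yes] OR [the tenancy was granted as a periodic tenancy? yes] → satisfied.
rule 10 — Relevant Holding: [the tenancy was granted for a fixed term? no] AND [the landlord is a resident landlord? yes] → not satisfied.
rule 2 — Covered Occupancy: [Relevant Holding (rule 10)? no] AND [the tenant shares living accommodation with the landlord? no] → not satisfied.
rule 8 — Tier V Tenancy: [Listed Agreement (rule 6)? yes] OR [Covered Occupancy (rule 2)? no] → satisfied.
rule 5 — Relevant Occupancy: a written tenancy agreement has been provided? yes; the landlord is a resident landlord? yes; the landlord has served a valid prescribed-information notice? no — 2 of 3 hold (need ≥2) → satisfied.
rule 4 — Licensed Tenancy: [the dwelling is let together with agricultural land? no] OR [the landlord has served a valid prescribed-information notice? no] OR [no written tenancy agreement has been provided? no] → not satisfied.
rule 11 — Senior Occupancy: [the landlord has not served a valid prescribed-information notice? yes] OR [the deposit has been protected in an approved scheme? yes] → satisfied.
rule 1 — Permitted Holding: [Relevant Occupancy (rule 5)? yes] AND [not a Licensed Tenancy (rule 4)? yes] AND [not a Senior Occupancy (rule 11)? no] → not satisfied.
rule 9 — Registered Arrangement: [the dwelling is subject to a licensing requirement? yes] AND [the dwelling is the tenant's only or principal home? yes] → satisfied.
rule 12 — Tier II Letting: [the tenancy was granted as a periodic tenancy? yes] AND [the rent does not include payment for board? yes] → satisfied.
rule 7 — Restricted Occupancy: [not a Registered Arrangement (rule 9)? no] OR [Tier II Letting (rule 12)? yes] → satisfied.
rule 14 — Tier VI Holding: [Tier V Tenancy (rule 8)? yes] AND [not a Permitted Holding (rule 1)? yes] AND [Restricted Occupancy (rule 7)? yes] → satisfied.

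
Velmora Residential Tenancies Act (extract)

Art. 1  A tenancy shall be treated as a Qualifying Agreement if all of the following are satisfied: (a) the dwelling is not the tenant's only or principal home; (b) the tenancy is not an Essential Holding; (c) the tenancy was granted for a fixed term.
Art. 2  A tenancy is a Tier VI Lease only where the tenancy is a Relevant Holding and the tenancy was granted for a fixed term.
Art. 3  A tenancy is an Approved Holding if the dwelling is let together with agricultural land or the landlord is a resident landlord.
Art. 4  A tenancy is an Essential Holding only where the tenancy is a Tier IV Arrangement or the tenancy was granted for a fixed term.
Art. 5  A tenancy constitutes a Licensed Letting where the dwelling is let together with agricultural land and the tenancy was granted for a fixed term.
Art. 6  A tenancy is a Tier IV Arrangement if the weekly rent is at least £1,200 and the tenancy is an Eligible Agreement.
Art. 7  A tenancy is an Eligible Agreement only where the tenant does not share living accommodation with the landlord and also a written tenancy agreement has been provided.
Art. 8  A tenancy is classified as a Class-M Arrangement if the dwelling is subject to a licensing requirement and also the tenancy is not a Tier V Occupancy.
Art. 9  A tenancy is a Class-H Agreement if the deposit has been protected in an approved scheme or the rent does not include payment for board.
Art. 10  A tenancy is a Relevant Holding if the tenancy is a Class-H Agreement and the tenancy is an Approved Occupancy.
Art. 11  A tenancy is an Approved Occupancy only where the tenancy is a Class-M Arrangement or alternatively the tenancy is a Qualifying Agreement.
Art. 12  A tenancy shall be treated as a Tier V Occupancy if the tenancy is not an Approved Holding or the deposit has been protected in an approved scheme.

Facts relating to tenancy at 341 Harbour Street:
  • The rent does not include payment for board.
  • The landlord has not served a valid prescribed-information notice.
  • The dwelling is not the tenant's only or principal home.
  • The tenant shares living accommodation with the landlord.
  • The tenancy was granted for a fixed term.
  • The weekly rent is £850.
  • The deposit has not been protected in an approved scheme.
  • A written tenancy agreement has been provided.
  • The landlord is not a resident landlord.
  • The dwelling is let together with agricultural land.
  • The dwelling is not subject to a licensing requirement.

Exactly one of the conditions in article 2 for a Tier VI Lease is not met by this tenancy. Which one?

Relevant Holding

article 9 — Class-H Agreement: [the deposit has been protected in an approved scheme? no] OR [the rent does not include payment for board? yes] → satisfied.
article 3 — Approved Holding: [the dwelling is let together with agricultural land? yes] OR [the landlord is a resident landlord? no] → satisfied.
article 12 — Tier V Occupancy: [not an Approved Holding (article 3)? no] OR [the deposit has been protected in an approved scheme? no] → not satisfied.
article 8 — Class-M Arrangement: [the dwelling is subject to a licensing requirement? no] AND [not a Tier V Occupancy (article 12)? yes] → not satisfied.
article 7 — Eligible Agreement: [the tenant does not share living accommodation with the landlord? no] AND [a written tenancy agreement has been provided? yes] → not satisfied.
article 6 — Tier IV Arrangement: [weekly rent: £850 ≥ £1,200? no] AND [Eligible Agreement (article 7)? no] → not satisfied.
article 4 — Essential Holding: [Tier IV Arrangement (article 6)? no] OR [the tenancy was granted for a fixed term? yes] → satisfied.
article 1 — Qualifying Agreement: [the dwelling is not the tenant's only or principal home? yes] AND [not an Essential Holding (article 4)? no] AND [the tenancy was granted for a fixed term? yes] → not satisfied.
article 11 — Approved Occupancy: [Class-M Arrangement (article 8)? no] OR [Qualifying Agreement (article 1)? no] → not satisfied.
article 10 — Relevant Holding: [Class-H Agreement (article 9)? yes] AND [Approved Occupancy (article 11)? no] → not satisfied.
article 2 — Tier VI Lease: [Relevant Holding (article 10)? no] AND [the tenancy was granted for a fixed term? yes] → not satisfied.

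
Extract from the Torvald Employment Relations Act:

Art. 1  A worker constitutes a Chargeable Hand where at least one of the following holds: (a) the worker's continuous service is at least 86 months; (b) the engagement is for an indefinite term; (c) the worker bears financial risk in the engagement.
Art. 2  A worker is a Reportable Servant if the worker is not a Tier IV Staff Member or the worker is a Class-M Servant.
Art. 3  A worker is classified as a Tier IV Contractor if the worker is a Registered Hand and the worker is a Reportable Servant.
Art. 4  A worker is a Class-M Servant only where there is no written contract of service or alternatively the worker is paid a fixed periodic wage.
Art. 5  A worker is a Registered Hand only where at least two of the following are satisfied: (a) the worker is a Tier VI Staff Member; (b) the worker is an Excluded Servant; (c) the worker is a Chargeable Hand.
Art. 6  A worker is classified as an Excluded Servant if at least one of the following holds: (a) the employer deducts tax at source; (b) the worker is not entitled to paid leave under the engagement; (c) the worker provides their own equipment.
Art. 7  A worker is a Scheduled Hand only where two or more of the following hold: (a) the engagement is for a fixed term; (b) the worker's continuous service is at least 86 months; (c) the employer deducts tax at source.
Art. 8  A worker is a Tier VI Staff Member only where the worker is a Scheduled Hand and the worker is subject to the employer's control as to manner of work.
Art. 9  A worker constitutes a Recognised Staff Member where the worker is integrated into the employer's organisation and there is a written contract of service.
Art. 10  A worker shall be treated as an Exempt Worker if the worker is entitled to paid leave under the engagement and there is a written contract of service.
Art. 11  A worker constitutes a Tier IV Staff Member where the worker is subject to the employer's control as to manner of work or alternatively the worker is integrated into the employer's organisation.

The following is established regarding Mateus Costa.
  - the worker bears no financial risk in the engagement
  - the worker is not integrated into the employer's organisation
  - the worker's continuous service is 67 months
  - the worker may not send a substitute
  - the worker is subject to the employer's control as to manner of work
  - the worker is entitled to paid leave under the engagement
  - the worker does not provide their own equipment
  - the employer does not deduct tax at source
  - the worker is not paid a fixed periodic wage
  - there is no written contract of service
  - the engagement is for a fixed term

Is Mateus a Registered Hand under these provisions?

No

Under article 7: the engagement is for a fixed term? yes; worker's continuous service: 67 months ≥ 86 months? no; the employer deducts tax at source? no — 1 of 3 hold (need ≥2) → not satisfied.
Under article 8: Scheduled Hand (article 7)? no; and the worker is subject to the employer's control as to manner of work? yes. So the worker is not a Tier VI Staff Member.
Under article 6: the employer deducts tax at source? no; or the worker is not entitled to paid leave under the engagement? no; or the worker provides their own equipment? no. So the worker is not an Excluded Servant.
Under article 1: worker's continuous service: 67 months ≥ 86 months? no; or the engagement is for an indefinite term? no; or the worker bears financial risk in the engagement? no. So the worker is not a Chargeable Hand.
Under article 5: Tier VI Staff Member (article 8)? no; Excluded Servant (article 6)? no; Chargeable Hand (article 1)? no — 0 of 3 hold (need ≥2) → not satisfied.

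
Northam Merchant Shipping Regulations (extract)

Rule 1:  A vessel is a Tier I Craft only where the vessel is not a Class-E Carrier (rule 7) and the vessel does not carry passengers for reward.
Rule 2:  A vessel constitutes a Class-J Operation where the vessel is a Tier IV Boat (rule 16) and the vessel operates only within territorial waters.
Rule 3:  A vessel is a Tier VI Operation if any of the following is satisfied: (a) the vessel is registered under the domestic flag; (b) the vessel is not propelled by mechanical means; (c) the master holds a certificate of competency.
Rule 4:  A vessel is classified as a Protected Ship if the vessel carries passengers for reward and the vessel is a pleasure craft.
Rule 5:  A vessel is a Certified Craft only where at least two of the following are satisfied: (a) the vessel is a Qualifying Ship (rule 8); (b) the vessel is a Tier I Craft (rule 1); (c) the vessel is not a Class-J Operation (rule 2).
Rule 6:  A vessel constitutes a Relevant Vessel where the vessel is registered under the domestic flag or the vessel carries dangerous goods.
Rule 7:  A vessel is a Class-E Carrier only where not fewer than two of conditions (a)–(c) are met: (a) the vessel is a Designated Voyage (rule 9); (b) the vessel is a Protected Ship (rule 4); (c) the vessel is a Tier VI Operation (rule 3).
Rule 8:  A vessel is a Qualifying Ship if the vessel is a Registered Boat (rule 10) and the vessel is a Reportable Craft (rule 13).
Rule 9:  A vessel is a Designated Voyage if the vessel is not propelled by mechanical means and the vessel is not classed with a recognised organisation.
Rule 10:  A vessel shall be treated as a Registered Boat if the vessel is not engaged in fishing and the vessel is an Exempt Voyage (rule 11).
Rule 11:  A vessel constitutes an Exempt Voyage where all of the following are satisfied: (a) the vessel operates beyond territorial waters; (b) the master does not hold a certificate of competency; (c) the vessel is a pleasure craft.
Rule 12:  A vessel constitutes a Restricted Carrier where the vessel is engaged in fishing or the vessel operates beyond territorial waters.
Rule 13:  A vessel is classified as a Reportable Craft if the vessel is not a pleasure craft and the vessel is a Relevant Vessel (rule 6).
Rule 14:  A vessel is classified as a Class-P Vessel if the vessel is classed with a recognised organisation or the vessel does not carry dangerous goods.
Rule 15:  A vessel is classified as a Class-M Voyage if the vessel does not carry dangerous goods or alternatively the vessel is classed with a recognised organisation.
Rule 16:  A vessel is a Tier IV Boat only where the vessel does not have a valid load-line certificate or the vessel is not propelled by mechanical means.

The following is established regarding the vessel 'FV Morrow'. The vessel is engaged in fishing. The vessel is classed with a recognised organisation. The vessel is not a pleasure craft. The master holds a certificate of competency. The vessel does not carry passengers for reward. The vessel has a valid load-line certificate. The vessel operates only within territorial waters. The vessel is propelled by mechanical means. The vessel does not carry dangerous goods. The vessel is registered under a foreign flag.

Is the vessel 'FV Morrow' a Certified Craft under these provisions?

Yes

rule 11 — Exempt Voyage: [the vessel operates beyond territorial waters? no] AND [the master does not hold a certificate of competency? no] AND [the vessel is a pleasure craft? no] → not satisfied.
rule 10 — Registered Boat: [the vessel is not engaged in fishing? no] AND [Exempt Voyage (rule 11)? no] → not satisfied.
rule 6 — Relevant Vessel: [the vessel is registered under the domestic flag? no] OR [the vessel carries dangerous goods? no] → not satisfied.
rule 13 — Reportable Craft: [the vessel is not a pleasure craft? yes] AND [Relevant Vessel (rule 6)? no] → not satisfied.
rule 8 — Qualifying Ship: [Registered Boat (rule 10)? no] AND [Reportable Craft (rule 13)? no] → not satisfied.
rule 9 — Designated Voyage: [the vessel is not propelled by mechanical means? no] AND [the vessel is not classed with a recognised organisation? no] → not satisfied.
rule 4 — Protected Ship: [the vessel carries passengers for reward? no] AND [the vessel is a pleasure craft? no] → not satisfied.
rule 3 — Tier VI Operation: [the vessel is registered under the domestic flag? no] OR [the vessel is not propelled by mechanical means? no] OR [the master holds a certificate of competency? yes] → satisfied.
rule 7 — Class-E Carrier: Designated Voyage (rule 9)? no; Protected Ship (rule 4)? no; Tier VI Operation (rule 3)? yes — 1 of 3 hold (need ≥2) → not satisfied.
rule 1 — Tier I Craft: [not a Class-E Carrier (rule 7)? yes] AND [the vessel does not carry passengers for reward? yes] → satisfied.
rule 16 — Tier IV Boat: [the vessel does not have a valid load-line certificate? no] OR [the vessel is not propelled by mechanical means? no] → not satisfied.
rule 2 — Class-J Operation: [Tier IV Boat (rule 16)? no] AND [the vessel operates only within territorial waters? yes] → not satisfied.
rule 5 — Certified Craft: Qualifying Ship (rule 8)? no; Tier I Craft (rule 1)? yes; not a Class-J Operation (rule 2)? yes — 2 of 3 hold (need ≥2) → satisfied.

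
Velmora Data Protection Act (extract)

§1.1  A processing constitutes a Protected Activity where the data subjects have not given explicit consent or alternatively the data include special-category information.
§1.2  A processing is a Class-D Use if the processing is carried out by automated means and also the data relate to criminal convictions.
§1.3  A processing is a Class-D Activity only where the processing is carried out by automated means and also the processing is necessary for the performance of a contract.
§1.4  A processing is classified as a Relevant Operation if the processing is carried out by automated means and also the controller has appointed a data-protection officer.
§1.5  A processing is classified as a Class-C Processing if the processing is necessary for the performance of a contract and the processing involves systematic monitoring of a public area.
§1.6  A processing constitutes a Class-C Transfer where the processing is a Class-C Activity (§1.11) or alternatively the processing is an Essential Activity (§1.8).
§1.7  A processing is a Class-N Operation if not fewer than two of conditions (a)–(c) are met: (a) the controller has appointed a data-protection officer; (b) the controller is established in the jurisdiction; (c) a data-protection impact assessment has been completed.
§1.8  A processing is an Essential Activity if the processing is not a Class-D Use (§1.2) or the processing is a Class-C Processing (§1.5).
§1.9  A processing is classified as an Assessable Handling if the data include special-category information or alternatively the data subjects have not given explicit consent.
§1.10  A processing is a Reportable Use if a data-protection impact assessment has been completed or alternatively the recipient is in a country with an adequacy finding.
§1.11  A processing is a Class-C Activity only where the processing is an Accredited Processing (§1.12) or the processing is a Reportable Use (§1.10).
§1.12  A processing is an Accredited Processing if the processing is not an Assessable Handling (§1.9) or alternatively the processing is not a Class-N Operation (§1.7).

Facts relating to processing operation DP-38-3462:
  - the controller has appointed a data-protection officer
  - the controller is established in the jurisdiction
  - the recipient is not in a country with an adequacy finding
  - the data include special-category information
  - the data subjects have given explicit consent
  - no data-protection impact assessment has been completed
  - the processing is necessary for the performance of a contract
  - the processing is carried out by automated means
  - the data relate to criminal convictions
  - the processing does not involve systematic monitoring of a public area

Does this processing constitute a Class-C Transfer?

No

§1.9 — Assessable Handling: [the data include special-category information? yes] OR [the data subjects have not given explicit consent? no] → satisfied.
§1.7 — Class-N Operation: the controller has appointed a data-protection officer? yes; the controller is established in the jurisdiction? yes; a data-protection impact assessment has been completed? no — 2 of 3 hold (need ≥2) → satisfied.
§1.12 — Accredited Processing: [not an Assessable Handling (§1.9)? no] OR [not a Class-N Operation (§1.7)? no] → not satisfied.
§1.10 — Reportable Use: [a data-protection impact assessment has been completed? no] OR [the recipient is in a country with an adequacy finding? no] → not satisfied.
§1.11 — Class-C Activity: [Accredited Processing (§1.12)? no] OR [Reportable Use (§1.10)? no] → not satisfied.
§1.2 — Class-D Use: [the processing is carried out by automated means? yes] AND [the data relate to criminal convictions? yes] → satisfied.
§1.5 — Class-C Processing: [the processing is necessary for the performance of a contract? yes] AND [the processing involves systematic monitoring of a public area? no] → not satisfied.
§1.8 — Essential Activity: [not a Class-D Use (§1.2)? no] OR [Class-C Processing (§1.5)? no] → not satisfied.
§1.6 — Class-C Transfer: [Class-C Activity (§1.11)? no] OR [Essential Activity (§1.8)? no] → not satisfied.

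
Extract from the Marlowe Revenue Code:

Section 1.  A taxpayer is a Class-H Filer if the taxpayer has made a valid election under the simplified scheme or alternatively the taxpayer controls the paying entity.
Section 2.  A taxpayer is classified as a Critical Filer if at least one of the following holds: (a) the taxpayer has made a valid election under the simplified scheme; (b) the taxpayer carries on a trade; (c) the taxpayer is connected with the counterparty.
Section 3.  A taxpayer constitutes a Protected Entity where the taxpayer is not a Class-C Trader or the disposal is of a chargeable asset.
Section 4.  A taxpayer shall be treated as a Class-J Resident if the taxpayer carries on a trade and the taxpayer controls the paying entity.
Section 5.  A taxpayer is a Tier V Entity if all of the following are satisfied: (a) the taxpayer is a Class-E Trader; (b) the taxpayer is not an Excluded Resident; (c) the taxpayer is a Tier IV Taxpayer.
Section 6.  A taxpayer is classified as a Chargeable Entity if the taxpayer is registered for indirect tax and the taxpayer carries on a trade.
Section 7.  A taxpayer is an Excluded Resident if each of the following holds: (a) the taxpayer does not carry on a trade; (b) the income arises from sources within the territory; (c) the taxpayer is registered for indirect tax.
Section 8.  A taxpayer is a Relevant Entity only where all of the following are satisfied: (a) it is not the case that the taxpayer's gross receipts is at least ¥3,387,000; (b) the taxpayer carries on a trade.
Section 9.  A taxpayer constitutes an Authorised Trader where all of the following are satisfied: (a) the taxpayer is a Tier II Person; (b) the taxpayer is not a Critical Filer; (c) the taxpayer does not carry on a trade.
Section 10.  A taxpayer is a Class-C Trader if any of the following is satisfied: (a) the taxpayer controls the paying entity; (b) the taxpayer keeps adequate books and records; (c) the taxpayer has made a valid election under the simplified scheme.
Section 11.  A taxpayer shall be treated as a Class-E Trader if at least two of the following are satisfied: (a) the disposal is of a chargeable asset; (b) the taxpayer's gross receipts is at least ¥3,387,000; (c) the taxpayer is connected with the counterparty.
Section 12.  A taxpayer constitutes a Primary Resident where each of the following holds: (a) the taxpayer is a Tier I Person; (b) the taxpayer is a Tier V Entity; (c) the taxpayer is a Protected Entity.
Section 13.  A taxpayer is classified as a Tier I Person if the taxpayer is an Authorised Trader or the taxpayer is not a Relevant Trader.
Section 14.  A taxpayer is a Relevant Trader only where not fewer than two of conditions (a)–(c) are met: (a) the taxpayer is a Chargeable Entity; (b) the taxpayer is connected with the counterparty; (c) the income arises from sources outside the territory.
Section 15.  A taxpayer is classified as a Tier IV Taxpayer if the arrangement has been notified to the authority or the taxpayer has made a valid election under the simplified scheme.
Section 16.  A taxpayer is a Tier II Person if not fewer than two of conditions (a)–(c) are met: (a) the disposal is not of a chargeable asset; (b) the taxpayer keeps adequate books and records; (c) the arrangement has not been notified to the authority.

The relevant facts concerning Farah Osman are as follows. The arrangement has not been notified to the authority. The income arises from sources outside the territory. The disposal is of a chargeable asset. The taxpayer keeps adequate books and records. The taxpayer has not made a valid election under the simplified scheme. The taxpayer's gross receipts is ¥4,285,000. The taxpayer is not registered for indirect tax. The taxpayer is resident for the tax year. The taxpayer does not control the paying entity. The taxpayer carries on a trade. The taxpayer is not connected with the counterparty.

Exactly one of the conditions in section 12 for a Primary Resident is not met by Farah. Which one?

Tier V Entity

section 16 — Tier II Person: the disposal is not of a chargeable asset? no; the taxpayer keeps adequate books and records? yes; the arrangement has not been notified to the authority? yes — 2 of 3 hold (need ≥2) → satisfied.
section 2 — Critical Filer: [the taxpayer has made a valid election under the simplified scheme? no] OR [the taxpayer carries on a trade? yes] OR [the taxpayer is connected with the counterparty? no] → satisfied.
section 9 — Authorised Trader: [Tier II Person (section 16)? yes] AND [not a Critical Filer (section 2)? no] AND [the taxpayer does not carry on a trade? no] → not satisfied.
section 6 — Chargeable Entity: [the taxpayer is registered for indirect tax? no] AND [the taxpayer carries on a trade? yes] → not satisfied.
section 14 — Relevant Trader: Chargeable Entity (section 6)? no; the taxpayer is connected with the counterparty? no; the income arises from sources outside the territory? yes — 1 of 3 hold (need ≥2) → not satisfied.
section 13 — Tier I Person: [Authorised Trader (section 9)? no] OR [not a Relevant Trader (section 14)? yes] → satisfied.
section 11 — Class-E Trader: the disposal is of a chargeable asset? yes; taxpayer's gross receipts: ¥4,285,000 ≥ ¥3,387,000? yes; the taxpayer is connected with the counterparty? no — 2 of 3 hold (need ≥2) → satisfied.
section 7 — Excluded Resident: [the taxpayer does not carry on a trade? no] AND [the income arises from sources within the territory? no] AND [the taxpayer is registered for indirect tax? no] → not satisfied.
section 15 — Tier IV Taxpayer: [the arrangement has been notified to the authority? no] OR [the taxpayer has made a valid election under the simplified scheme? no] → not satisfied.
section 5 — Tier V Entity: [Class-E Trader (section 11)? yes] AND [not an Excluded Resident (section 7)? yes] AND [Tier IV Taxpayer (section 15)? no] → not satisfied.
section 10 — Class-C Trader: [the taxpayer controls the paying entity? no] OR [the taxpayer keeps adequate books and records? yes] OR [the taxpayer has made a valid election under the simplified scheme? no] → satisfied.
section 3 — Protected Entity: [not a Class-C Trader (section 10)? no] OR [the disposal is of a chargeable asset? yes] → satisfied.
section 12 — Primary Resident: [Tier I Person (section 13)? yes] AND [Tier V Entity (section 5)? no] AND [Protected Entity (section 3)? yes] → not satisfied.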